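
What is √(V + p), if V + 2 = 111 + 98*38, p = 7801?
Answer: √11634 ≈ 107.86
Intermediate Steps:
V = 3833 (V = -2 + (111 + 98*38) = -2 + (111 + 3724) = -2 + 3835 = 3833)
√(V + p) = √(3833 + 7801) = √11634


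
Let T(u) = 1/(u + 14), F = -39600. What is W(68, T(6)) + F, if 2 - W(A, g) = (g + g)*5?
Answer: -79197/2 ≈ -39599.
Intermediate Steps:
T(u) = 1/(14 + u)
W(A, g) = 2 - 10*g (W(A, g) = 2 - (g + g)*5 = 2 - 2*g*5 = 2 - 10*g)
W(68, T(6)) + F = (2 - 10/(14 + 6)) - 39600 = (2 - 10/20) - 39600 = (2 - 10*1/20) - 39600 = (2 - ½) - 39600 = 3/2 - 39600 = -79197/2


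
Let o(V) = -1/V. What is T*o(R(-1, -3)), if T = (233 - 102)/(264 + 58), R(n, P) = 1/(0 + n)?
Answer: 131/322 ≈ 0.40683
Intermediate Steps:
R(n, P) = 1/n
T = 131/322 ≈ 0.40683
T*o(R(-1, -3)) = 131*(-1/(1/(-1)))/322 = 131*(-1/(-1))/322 = 131*(-1*(-1))/322 = (131/322)*1 = 131/322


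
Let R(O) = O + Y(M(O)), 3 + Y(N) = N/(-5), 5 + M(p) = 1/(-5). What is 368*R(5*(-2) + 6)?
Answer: -54832/25 ≈ -2193.3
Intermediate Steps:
M(p) = -26/5 (M(p) = -5 + 1/(-5) = -5 - ⅕ = -26/5)
Y(N) = -3 - N/5 (Y(N) = -3 + N/(-5) = -3 + N*(-⅕) = -3 - N/5)
R(O) = -49/25 + O (R(O) = O + (-3 - ⅕*(-26/5)) = O + (-3 + 26/25) = O - 49/25 = -49/25 + O)
368*R(5*(-2) + 6) = 368*(-49/25 + (5*(-2) + 6)) = 368*(-49/25 + (-10 + 6)) = 368*(-49/25 - 4) = 368*(-149/25) = -54832/25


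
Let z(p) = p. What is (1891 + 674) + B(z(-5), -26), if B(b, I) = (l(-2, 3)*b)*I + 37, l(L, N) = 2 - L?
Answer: 3122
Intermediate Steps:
B(b, I) = 37 + 4*I*b (B(b, I) = ((2 - 1*(-2))*b)*I + 37 = ((2 + 2)*b)*I + 37 = (4*b)*I + 37 = 4*I*b + 37 = 37 + 4*I*b)
(1891 + 674) + B(z(-5), -26) = (1891 + 674) + (37 + 4*(-26)*(-5)) = 2565 + (37 + 520) = 2565 + 557 = 3122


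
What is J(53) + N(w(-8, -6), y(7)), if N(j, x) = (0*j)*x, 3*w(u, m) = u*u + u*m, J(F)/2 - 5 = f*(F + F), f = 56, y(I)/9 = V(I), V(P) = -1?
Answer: 11882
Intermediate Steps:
y(I) = -9 (y(I) = 9*(-1) = -9)
J(F) = 10 + 224*F (J(F) = 10 + 2*(56*(F + F)) = 10 + 2*(56*(2*F)) = 10 + 2*(112*F) = 10 + 224*F)
w(u, m) = u²/3 + m*u/3 (w(u, m) = (u*u + u*m)/3 = (u² + m*u)/3 = u²/3 + m*u/3)
N(j, x) = 0 (N(j, x) = 0*x = 0)
J(53) + N(w(-8, -6), y(7)) = (10 + 224*53) + 0 = (10 + 11872) + 0 = 11882 + 0 = 11882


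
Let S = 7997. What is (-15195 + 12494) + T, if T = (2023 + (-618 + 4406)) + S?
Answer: 11107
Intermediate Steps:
T = 13808 (T = (2023 + (-618 + 4406)) + 7997 = (2023 + 3788) + 7997 = 5811 + 7997 = 13808)
(-15195 + 12494) + T = (-15195 + 12494) + 13808 = -2701 + 13808 = 11107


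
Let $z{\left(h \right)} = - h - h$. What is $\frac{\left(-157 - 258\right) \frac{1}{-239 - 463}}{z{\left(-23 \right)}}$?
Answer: $\frac{415}{32292} \approx 0.012851$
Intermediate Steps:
$z{\left(h \right)} = - 2 h$
$\frac{\left(-157 - 258\right) \frac{1}{-239 - 463}}{z{\left(-23 \right)}} = \frac{\left(-157 - 258\right) \frac{1}{-239 - 463}}{\left(-2\right) \left(-23\right)} = \frac{\left(-415\right) \frac{1}{-702}}{46} = \left(-415\right) \left(- \frac{1}{702}\right) \frac{1}{46} = \frac{415}{702} \cdot \frac{1}{46} = \frac{415}{32292}$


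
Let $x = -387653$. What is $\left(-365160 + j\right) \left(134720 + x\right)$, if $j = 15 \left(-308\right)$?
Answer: $93529564740$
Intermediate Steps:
$j = -4620$
$\left(-365160 + j\right) \left(134720 + x\right) = \left(-365160 - 4620\right) \left(134720 - 387653\right) = \left(-369780\right) \left(-252933\right) = 93529564740$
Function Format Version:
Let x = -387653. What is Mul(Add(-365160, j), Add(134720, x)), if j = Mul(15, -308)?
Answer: 93529564740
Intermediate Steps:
j = -4620
Mul(Add(-365160, j), Add(134720, x)) = Mul(Add(-365160, -4620), Add(134720, -387653)) = Mul(-369780, -252933) = 93529564740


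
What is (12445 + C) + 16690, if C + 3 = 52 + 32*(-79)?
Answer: 26656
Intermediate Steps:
C = -2479 (C = -3 + (52 + 32*(-79)) = -3 + (52 - 2528) = -3 - 2476 = -2479)
(12445 + C) + 16690 = (12445 - 2479) + 16690 = 9966 + 16690 = 26656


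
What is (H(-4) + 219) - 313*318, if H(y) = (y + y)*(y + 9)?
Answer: -99355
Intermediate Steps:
H(y) = 2*y*(9 + y) (H(y) = (2*y)*(9 + y) = 2*y*(9 + y))
(H(-4) + 219) - 313*318 = (2*(-4)*(9 - 4) + 219) - 313*318 = (2*(-4)*5 + 219) - 99534 = (-40 + 219) - 99534 = 179 - 99534 = -99355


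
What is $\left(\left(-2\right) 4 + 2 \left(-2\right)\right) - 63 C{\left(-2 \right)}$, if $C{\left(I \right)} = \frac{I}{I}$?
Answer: $-75$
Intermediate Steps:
$C{\left(I \right)} = 1$
$\left(\left(-2\right) 4 + 2 \left(-2\right)\right) - 63 C{\left(-2 \right)} = \left(\left(-2\right) 4 + 2 \left(-2\right)\right) - 63 = \left(-8 - 4\right) - 63 = -12 - 63 = -75$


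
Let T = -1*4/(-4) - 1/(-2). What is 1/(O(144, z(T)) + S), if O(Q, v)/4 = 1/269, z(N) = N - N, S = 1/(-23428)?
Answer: 6302132/93443 ≈ 67.444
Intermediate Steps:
S = -1/23428 ≈ -4.2684e-5
T = 3/2 (T = -4*(-¼) - 1*(-½) = 1 + ½ = 3/2 ≈ 1.5000)
z(N) = 0
O(Q, v) = 4/269
1/(O(144, z(T)) + S) = 1/(4/269 - 1/23428) = 1/(93443/6302132) = 6302132/93443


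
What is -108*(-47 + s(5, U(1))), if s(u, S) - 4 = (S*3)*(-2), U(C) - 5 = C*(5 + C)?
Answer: 11772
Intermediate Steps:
U(C) = 5 + C*(5 + C)
s(u, S) = 4 - 6*S (s(u, S) = 4 + (S*3)*(-2) = 4 + (3*S)*(-2) = 4 - 6*S)
-108*(-47 + s(5, U(1))) = -108*(-47 + (4 - 6*(5 + 1² + 5*1))) = -108*(-47 + (4 - 6*(5 + 1 + 5))) = -108*(-47 + (4 - 6*11)) = -108*(-47 + (4 - 66)) = -108*(-47 - 62) = -108*(-109) = 11772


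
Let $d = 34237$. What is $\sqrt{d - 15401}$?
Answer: $2 \sqrt{4709} \approx 137.24$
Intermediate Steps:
$\sqrt{d - 15401} = \sqrt{34237 - 15401} = \sqrt{18836} = 2 \sqrt{4709}$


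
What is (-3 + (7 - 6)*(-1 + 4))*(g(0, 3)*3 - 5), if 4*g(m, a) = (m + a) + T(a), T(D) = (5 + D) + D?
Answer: 0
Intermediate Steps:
T(D) = 5 + 2*D
g(m, a) = 5/4 + m/4 + 3*a/4 (g(m, a) = ((m + a) + (5 + 2*a))/4 = ((a + m) + (5 + 2*a))/4 = (5 + m + 3*a)/4 = 5/4 + m/4 + 3*a/4)
(-3 + (7 - 6)*(-1 + 4))*(g(0, 3)*3 - 5) = (-3 + (7 - 6)*(-1 + 4))*((5/4 + (¼)*0 + (¾)*3)*3 - 5) = (-3 + 1*3)*((5/4 + 0 + 9/4)*3 - 5) = (-3 + 3)*((7/2)*3 - 5) = 0*(21/2 - 5) = 0*(11/2) = 0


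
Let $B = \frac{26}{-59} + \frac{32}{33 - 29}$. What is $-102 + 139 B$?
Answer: $\frac{55976}{59} \approx 948.75$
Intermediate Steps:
$B = \frac{446}{59}$ ($B = 26 \left(- \frac{1}{59}\right) + \frac{32}{33 - 29} = - \frac{26}{59} + \frac{32}{4} = - \frac{26}{59} + 32 \cdot \frac{1}{4} = - \frac{26}{59} + 8 = \frac{446}{59} \approx 7.5593$)
$-102 + 139 B = -102 + 139 \cdot \frac{446}{59} = -102 + \frac{61994}{59} = \frac{55976}{59}$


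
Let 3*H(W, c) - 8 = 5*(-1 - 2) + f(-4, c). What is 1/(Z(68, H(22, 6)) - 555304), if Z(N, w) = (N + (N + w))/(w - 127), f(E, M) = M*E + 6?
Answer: -406/225453807 ≈ -1.8008e-6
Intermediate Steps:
f(E, M) = 6 + E*M (f(E, M) = E*M + 6 = 6 + E*M)
H(W, c) = -1/3 - 4*c/3 (H(W, c) = 8/3 + (5*(-1 - 2) + (6 - 4*c))/3 = 8/3 + (5*(-3) + (6 - 4*c))/3 = 8/3 + (-15 + (6 - 4*c))/3 = 8/3 + (-9 - 4*c)/3 = 8/3 + (-3 - 4*c/3) = -1/3 - 4*c/3)
Z(N, w) = (w + 2*N)/(-127 + w)
1/(Z(68, H(22, 6)) - 555304) = 1/(((-1/3 - 4/3*6) + 2*68)/(-127 + (-1/3 - 4/3*6)) - 555304) = 1/(((-1/3 - 8) + 136)/(-127 + (-1/3 - 8)) - 555304) = 1/((-25/3 + 136)/(-127 - 25/3) - 555304) = 1/((383/3)/(-406/3) - 555304) = 1/(-3/406*383/3 - 555304) = 1/(-383/406 - 555304) = 1/(-225453807/406) = -406/225453807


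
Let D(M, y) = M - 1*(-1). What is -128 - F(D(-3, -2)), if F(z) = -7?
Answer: -121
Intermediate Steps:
D(M, y) = 1 + M (D(M, y) = M + 1 = 1 + M)
-128 - F(D(-3, -2)) = -128 - 1*(-7) = -128 + 7 = -121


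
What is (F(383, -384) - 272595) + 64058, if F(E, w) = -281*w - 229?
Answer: -100862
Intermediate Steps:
F(E, w) = -229 - 281*w
(F(383, -384) - 272595) + 64058 = ((-229 - 281*(-384)) - 272595) + 64058 = ((-229 + 107904) - 272595) + 64058 = (107675 - 272595) + 64058 = -164920 + 64058 = -100862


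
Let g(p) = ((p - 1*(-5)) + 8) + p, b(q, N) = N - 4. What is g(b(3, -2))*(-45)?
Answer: -45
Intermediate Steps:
b(q, N) = -4 + N
g(p) = 13 + 2*p (g(p) = ((p + 5) + 8) + p = ((5 + p) + 8) + p = (13 + p) + p = 13 + 2*p)
g(b(3, -2))*(-45) = (13 + 2*(-4 - 2))*(-45) = (13 + 2*(-6))*(-45) = (13 - 12)*(-45) = 1*(-45) = -45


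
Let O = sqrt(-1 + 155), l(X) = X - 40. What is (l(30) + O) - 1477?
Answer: -1487 + sqrt(154) ≈ -1474.6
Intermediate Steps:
l(X) = -40 + X
O = sqrt(154) ≈ 12.410
(l(30) + O) - 1477 = ((-40 + 30) + sqrt(154)) - 1477 = (-10 + sqrt(154)) - 1477 = -1487 + sqrt(154)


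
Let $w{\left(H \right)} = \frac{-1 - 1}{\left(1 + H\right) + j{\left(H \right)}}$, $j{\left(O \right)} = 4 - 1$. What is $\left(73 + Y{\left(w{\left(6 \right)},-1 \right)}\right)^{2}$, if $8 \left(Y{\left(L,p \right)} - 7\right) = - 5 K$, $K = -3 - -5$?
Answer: $\frac{99225}{16} \approx 6201.6$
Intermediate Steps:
$K = 2$ ($K = -3 + 5 = 2$)
$j{\left(O \right)} = 3$ ($j{\left(O \right)} = 4 - 1 = 3$)
$w{\left(H \right)} = - \frac{2}{4 + H}$ ($w{\left(H \right)} = \frac{-1 - 1}{\left(1 + H\right) + 3} = - \frac{2}{4 + H}$)
$Y{\left(L,p \right)} = \frac{23}{4}$ ($Y{\left(L,p \right)} = 7 + \frac{\left(-5\right) 2}{8} = 7 + \frac{1}{8} \left(-10\right) = 7 - \frac{5}{4} = \frac{23}{4}$)
$\left(73 + Y{\left(w{\left(6 \right)},-1 \right)}\right)^{2} = \left(73 + \frac{23}{4}\right)^{2} = \left(\frac{315}{4}\right)^{2} = \frac{99225}{16}$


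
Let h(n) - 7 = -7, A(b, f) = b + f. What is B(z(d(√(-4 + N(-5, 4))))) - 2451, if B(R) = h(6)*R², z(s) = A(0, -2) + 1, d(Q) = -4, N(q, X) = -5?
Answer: -2451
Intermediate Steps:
h(n) = 0 (h(n) = 7 - 7 = 0)
z(s) = -1 (z(s) = (0 - 2) + 1 = -2 + 1 = -1)
B(R) = 0 (B(R) = 0*R² = 0)
B(z(d(√(-4 + N(-5, 4))))) - 2451 = 0 - 2451 = -2451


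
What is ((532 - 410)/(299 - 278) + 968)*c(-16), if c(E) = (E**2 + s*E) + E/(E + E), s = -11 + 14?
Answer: 1421275/7 ≈ 2.0304e+5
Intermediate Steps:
s = 3
c(E) = 1/2 + E**2 + 3*E (c(E) = (E**2 + 3*E) + E/(E + E) = (E**2 + 3*E) + E/((2*E)) = (E**2 + 3*E) + (1/(2*E))*E = (E**2 + 3*E) + 1/2 = 1/2 + E**2 + 3*E)
((532 - 410)/(299 - 278) + 968)*c(-16) = ((532 - 410)/(299 - 278) + 968)*(1/2 + (-16)**2 + 3*(-16)) = (122/21 + 968)*(1/2 + 256 - 48) = (122*(1/21) + 968)*(417/2) = (122/21 + 968)*(417/2) = (20450/21)*(417/2) = 1421275/7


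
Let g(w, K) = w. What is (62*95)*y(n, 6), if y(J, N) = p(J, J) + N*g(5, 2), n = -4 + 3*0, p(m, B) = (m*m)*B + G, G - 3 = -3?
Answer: -200260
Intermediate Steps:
G = 0 (G = 3 - 3 = 0)
p(m, B) = B*m² (p(m, B) = (m*m)*B + 0 = m²*B + 0 = B*m² + 0 = B*m²)
n = -4 (n = -4 + 0 = -4)
y(J, N) = J³ + 5*N (y(J, N) = J*J² + N*5 = J³ + 5*N)
(62*95)*y(n, 6) = (62*95)*((-4)³ + 5*6) = 5890*(-64 + 30) = 5890*(-34) = -200260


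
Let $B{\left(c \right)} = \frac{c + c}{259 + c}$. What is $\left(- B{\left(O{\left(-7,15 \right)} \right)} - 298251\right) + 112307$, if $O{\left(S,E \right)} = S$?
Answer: $- \frac{3346991}{18} \approx -1.8594 \cdot 10^{5}$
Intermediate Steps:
$B{\left(c \right)} = \frac{2 c}{259 + c}$
$\left(- B{\left(O{\left(-7,15 \right)} \right)} - 298251\right) + 112307 = \left(- \frac{2 \left(-7\right)}{259 - 7} - 298251\right) + 112307 = \left(- \frac{2 \left(-7\right)}{252} - 298251\right) + 112307 = \left(\left(-1\right) \left(- \frac{1}{18}\right) - 298251\right) + 112307 = \left(\frac{1}{18} - 298251\right) + 112307 = - \frac{5368517}{18} + 112307 = - \frac{3346991}{18}$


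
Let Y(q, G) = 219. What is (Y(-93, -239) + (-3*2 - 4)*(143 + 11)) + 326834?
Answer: 325513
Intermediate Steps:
(Y(-93, -239) + (-3*2 - 4)*(143 + 11)) + 326834 = (219 + (-3*2 - 4)*(143 + 11)) + 326834 = (219 + (-6 - 4)*154) + 326834 = (219 - 10*154) + 326834 = (219 - 1540) + 326834 = -1321 + 326834 = 325513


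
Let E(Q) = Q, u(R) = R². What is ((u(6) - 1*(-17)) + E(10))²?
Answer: 3969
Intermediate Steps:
((u(6) - 1*(-17)) + E(10))² = ((6² - 1*(-17)) + 10)² = ((36 + 17) + 10)² = (53 + 10)² = 63² = 3969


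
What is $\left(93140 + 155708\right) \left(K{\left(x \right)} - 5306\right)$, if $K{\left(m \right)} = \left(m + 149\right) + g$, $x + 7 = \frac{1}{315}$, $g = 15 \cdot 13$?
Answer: $- \frac{389505350432}{315} \approx -1.2365 \cdot 10^{9}$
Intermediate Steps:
$g = 195$
$x = - \frac{2204}{315}$ ($x = -7 + \frac{1}{315} = - \frac{2204}{315} \approx -6.9968$)
$K{\left(m \right)} = 344 + m$ ($K{\left(m \right)} = \left(m + 149\right) + 195 = \left(149 + m\right) + 195 = 344 + m$)
$\left(93140 + 155708\right) \left(K{\left(x \right)} - 5306\right) = \left(93140 + 155708\right) \left(\left(344 - \frac{2204}{315}\right) - 5306\right) = 248848 \left(\frac{106156}{315} - 5306\right) = 248848 \left(- \frac{1565234}{315}\right) = - \frac{389505350432}{315}$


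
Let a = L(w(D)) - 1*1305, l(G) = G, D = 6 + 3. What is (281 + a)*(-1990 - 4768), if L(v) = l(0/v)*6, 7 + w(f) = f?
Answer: 6920192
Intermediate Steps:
D = 9
w(f) = -7 + f
L(v) = 0 (L(v) = (0/v)*6 = 0*6 = 0)
a = -1305 (a = 0 - 1*1305 = 0 - 1305 = -1305)
(281 + a)*(-1990 - 4768) = (281 - 1305)*(-1990 - 4768) = -1024*(-6758) = 6920192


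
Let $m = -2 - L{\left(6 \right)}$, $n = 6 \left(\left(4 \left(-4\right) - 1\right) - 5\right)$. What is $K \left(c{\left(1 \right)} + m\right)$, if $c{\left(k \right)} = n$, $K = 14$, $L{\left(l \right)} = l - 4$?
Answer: $-1904$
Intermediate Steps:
$L{\left(l \right)} = -4 + l$
$n = -132$ ($n = 6 \left(\left(-16 - 1\right) - 5\right) = 6 \left(-17 - 5\right) = 6 \left(-22\right) = -132$)
$c{\left(k \right)} = -132$
$m = -4$ ($m = -2 - \left(-4 + 6\right) = -2 - 2 = -4$)
$K \left(c{\left(1 \right)} + m\right) = 14 \left(-132 - 4\right) = 14 \left(-136\right) = -1904$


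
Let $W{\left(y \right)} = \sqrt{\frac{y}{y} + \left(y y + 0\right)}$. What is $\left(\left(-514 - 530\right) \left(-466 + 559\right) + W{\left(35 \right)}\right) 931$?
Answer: $-90392652 + 931 \sqrt{1226} \approx -9.036 \cdot 10^{7}$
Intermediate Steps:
$W{\left(y \right)} = \sqrt{1 + y^{2}}$ ($W{\left(y \right)} = \sqrt{1 + \left(y^{2} + 0\right)} = \sqrt{1 + y^{2}}$)
$\left(\left(-514 - 530\right) \left(-466 + 559\right) + W{\left(35 \right)}\right) 931 = \left(\left(-514 - 530\right) \left(-466 + 559\right) + \sqrt{1 + 35^{2}}\right) 931 = \left(\left(-1044\right) 93 + \sqrt{1 + 1225}\right) 931 = \left(-97092 + \sqrt{1226}\right) 931 = -90392652 + 931 \sqrt{1226}$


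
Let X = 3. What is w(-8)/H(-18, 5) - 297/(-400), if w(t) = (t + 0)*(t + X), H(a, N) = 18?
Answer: 10673/3600 ≈ 2.9647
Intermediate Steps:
w(t) = t*(3 + t) (w(t) = (t + 0)*(t + 3) = t*(3 + t))
w(-8)/H(-18, 5) - 297/(-400) = -8*(3 - 8)/18 - 297/(-400) = -8*(-5)*(1/18) - 297*(-1/400) = 40*(1/18) + 297/400 = 20/9 + 297/400 = 10673/3600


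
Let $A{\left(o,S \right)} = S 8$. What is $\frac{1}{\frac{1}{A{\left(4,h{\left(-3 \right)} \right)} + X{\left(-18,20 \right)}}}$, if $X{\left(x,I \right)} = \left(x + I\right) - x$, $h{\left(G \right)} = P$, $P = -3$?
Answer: $-4$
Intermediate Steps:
$h{\left(G \right)} = -3$
$A{\left(o,S \right)} = 8 S$
$X{\left(x,I \right)} = I$ ($X{\left(x,I \right)} = \left(I + x\right) - x = I$)
$\frac{1}{\frac{1}{A{\left(4,h{\left(-3 \right)} \right)} + X{\left(-18,20 \right)}}} = \frac{1}{\frac{1}{8 \left(-3\right) + 20}} = \frac{1}{\frac{1}{-24 + 20}} = \frac{1}{\frac{1}{-4}} = \frac{1}{- \frac{1}{4}} = -4$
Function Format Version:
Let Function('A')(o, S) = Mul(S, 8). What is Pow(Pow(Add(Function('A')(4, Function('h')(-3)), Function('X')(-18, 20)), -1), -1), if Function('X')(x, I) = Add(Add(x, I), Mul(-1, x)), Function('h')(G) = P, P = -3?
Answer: -4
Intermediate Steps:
Function('h')(G) = -3
Function('A')(o, S) = Mul(8, S)
Function('X')(x, I) = I (Function('X')(x, I) = Add(Add(I, x), Mul(-1, x)) = I)
Pow(Pow(Add(Function('A')(4, Function('h')(-3)), Function('X')(-18, 20)), -1), -1) = Pow(Pow(Add(Mul(8, -3), 20), -1), -1) = Pow(Pow(Add(-24, 20), -1), -1) = Pow(Pow(-4, -1), -1) = Pow(Rational(-1, 4), -1) = -4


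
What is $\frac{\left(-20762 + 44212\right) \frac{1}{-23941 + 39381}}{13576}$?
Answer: $\frac{2345}{20961344} \approx 0.00011187$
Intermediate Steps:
$\frac{\left(-20762 + 44212\right) \frac{1}{-23941 + 39381}}{13576} = \frac{23450}{15440} \cdot \frac{1}{13576} = 23450 \cdot \frac{1}{15440} \cdot \frac{1}{13576} = \frac{2345}{1544} \cdot \frac{1}{13576} = \frac{2345}{20961344}$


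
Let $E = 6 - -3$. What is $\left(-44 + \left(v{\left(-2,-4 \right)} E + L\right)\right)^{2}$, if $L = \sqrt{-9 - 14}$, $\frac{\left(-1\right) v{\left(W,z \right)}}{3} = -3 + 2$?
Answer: $\left(17 - i \sqrt{23}\right)^{2} \approx 266.0 - 163.06 i$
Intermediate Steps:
$v{\left(W,z \right)} = 3$ ($v{\left(W,z \right)} = - 3 \left(-3 + 2\right) = \left(-3\right) \left(-1\right) = 3$)
$E = 9$ ($E = 6 + 3 = 9$)
$L = i \sqrt{23}$ ($L = \sqrt{-23} = i \sqrt{23} \approx 4.7958 i$)
$\left(-44 + \left(v{\left(-2,-4 \right)} E + L\right)\right)^{2} = \left(-44 + \left(3 \cdot 9 + i \sqrt{23}\right)\right)^{2} = \left(-44 + \left(27 + i \sqrt{23}\right)\right)^{2} = \left(-17 + i \sqrt{23}\right)^{2}$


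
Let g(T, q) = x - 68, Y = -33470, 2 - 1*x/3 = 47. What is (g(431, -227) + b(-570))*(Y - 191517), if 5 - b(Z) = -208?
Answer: -2249870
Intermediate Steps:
x = -135 (x = 6 - 3*47 = 6 - 141 = -135)
g(T, q) = -203 (g(T, q) = -135 - 68 = -203)
b(Z) = 213 (b(Z) = 5 - 1*(-208) = 5 + 208 = 213)
(g(431, -227) + b(-570))*(Y - 191517) = (-203 + 213)*(-33470 - 191517) = 10*(-224987) = -2249870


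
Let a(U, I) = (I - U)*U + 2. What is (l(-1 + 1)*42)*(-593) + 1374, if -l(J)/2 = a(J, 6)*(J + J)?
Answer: 1374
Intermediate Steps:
a(U, I) = 2 + U*(I - U) (a(U, I) = U*(I - U) + 2 = 2 + U*(I - U))
l(J) = -4*J*(2 - J² + 6*J) (l(J) = -2*(2 - J² + 6*J)*(J + J) = -2*(2 - J² + 6*J)*2*J = -4*J*(2 - J² + 6*J))
(l(-1 + 1)*42)*(-593) + 1374 = ((4*(-1 + 1)*(-2 + (-1 + 1)² - 6*(-1 + 1)))*42)*(-593) + 1374 = ((4*0*(-2 + 0² - 6*0))*42)*(-593) + 1374 = ((4*0*(-2 + 0 + 0))*42)*(-593) + 1374 = ((4*0*(-2))*42)*(-593) + 1374 = (0*42)*(-593) + 1374 = 0*(-593) + 1374 = 0 + 1374 = 1374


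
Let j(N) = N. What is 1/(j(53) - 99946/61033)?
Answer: 8719/447829 ≈ 0.019469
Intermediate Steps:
1/(j(53) - 99946/61033) = 1/(53 - 99946/61033) = 1/(53 - 99946*1/61033) = 1/(53 - 14278/8719) = 1/(447829/8719) = 8719/447829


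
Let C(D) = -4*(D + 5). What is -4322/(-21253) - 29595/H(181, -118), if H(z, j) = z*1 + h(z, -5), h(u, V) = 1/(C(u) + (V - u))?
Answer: -584226239612/3577496237 ≈ -163.31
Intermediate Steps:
C(D) = -20 - 4*D (C(D) = -4*(5 + D) = -20 - 4*D)
h(u, V) = 1/(-20 + V - 5*u) (h(u, V) = 1/((-20 - 4*u) + (V - u)) = 1/(-20 + V - 5*u))
H(z, j) = z - 1/(25 + 5*z) (H(z, j) = z*1 - 1/(20 - 1*(-5) + 5*z) = z - 1/(20 + 5 + 5*z) = z - 1/(25 + 5*z))
-4322/(-21253) - 29595/H(181, -118) = -4322/(-21253) - 29595*(5 + 181)/(-⅕ + 181*(5 + 181)) = -4322*(-1/21253) - 29595*186/(-⅕ + 181*186) = 4322/21253 - 29595*186/(-⅕ + 33666) = 4322/21253 - 29595/((1/186)*(168329/5)) = 4322/21253 - 29595/168329/930 = 4322/21253 - 29595*930/168329 = 4322/21253 - 27523350/168329 = -584226239612/3577496237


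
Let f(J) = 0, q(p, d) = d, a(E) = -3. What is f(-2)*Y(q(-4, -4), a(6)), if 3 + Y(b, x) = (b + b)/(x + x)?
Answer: 0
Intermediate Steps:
Y(b, x) = -3 + b/x (Y(b, x) = -3 + (b + b)/(x + x) = -3 + (2*b)/((2*x)) = -3 + (2*b)*(1/(2*x)) = -3 + b/x)
f(-2)*Y(q(-4, -4), a(6)) = 0*(-3 - 4/(-3)) = 0*(-3 - 4*(-1/3)) = 0*(-3 + 4/3) = 0*(-5/3) = 0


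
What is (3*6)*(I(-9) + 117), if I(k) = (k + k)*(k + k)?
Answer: 7938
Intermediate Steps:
I(k) = 4*k² (I(k) = (2*k)*(2*k) = 4*k²)
(3*6)*(I(-9) + 117) = (3*6)*(4*(-9)² + 117) = 18*(4*81 + 117) = 18*(324 + 117) = 18*441 = 7938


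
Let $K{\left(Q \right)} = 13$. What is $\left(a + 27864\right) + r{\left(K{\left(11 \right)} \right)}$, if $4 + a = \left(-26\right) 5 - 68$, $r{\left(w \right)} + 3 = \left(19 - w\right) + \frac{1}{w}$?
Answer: $\frac{359646}{13} \approx 27665.0$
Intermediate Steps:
$r{\left(w \right)} = 16 + \frac{1}{w} - w$ ($r{\left(w \right)} = -3 - \left(-19 + w - \frac{1}{w}\right) = -3 + \left(19 + \frac{1}{w} - w\right) = 16 + \frac{1}{w} - w$)
$a = -202$ ($a = -4 - 198 = -202$)
$\left(a + 27864\right) + r{\left(K{\left(11 \right)} \right)} = \left(-202 + 27864\right) + \left(16 + \frac{1}{13} - 13\right) = 27662 + \left(16 + \frac{1}{13} - 13\right) = 27662 + \frac{40}{13} = \frac{359646}{13}$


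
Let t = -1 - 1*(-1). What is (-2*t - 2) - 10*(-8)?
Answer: 78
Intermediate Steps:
t = 0 (t = -1 + 1 = 0)
(-2*t - 2) - 10*(-8) = (-2*0 - 2) - 10*(-8) = (0 - 2) + 80 = -2 + 80 = 78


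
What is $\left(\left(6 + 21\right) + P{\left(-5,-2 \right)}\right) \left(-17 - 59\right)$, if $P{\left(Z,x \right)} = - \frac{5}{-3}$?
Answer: $- \frac{6536}{3} \approx -2178.7$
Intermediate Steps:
$P{\left(Z,x \right)} = \frac{5}{3}$ ($P{\left(Z,x \right)} = \left(-5\right) \left(- \frac{1}{3}\right) = \frac{5}{3}$)
$\left(\left(6 + 21\right) + P{\left(-5,-2 \right)}\right) \left(-17 - 59\right) = \left(\left(6 + 21\right) + \frac{5}{3}\right) \left(-17 - 59\right) = \left(27 + \frac{5}{3}\right) \left(-76\right) = \frac{86}{3} \left(-76\right) = - \frac{6536}{3}$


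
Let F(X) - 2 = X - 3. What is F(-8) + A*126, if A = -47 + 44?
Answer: -387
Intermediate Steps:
F(X) = -1 + X (F(X) = 2 + (X - 3) = 2 + (-3 + X) = -1 + X)
A = -3
F(-8) + A*126 = (-1 - 8) - 3*126 = -9 - 378 = -387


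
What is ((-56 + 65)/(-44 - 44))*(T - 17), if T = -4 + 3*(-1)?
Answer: 27/11 ≈ 2.4545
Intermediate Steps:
T = -7 (T = -4 - 3 = -7)
((-56 + 65)/(-44 - 44))*(T - 17) = ((-56 + 65)/(-44 - 44))*(-7 - 17) = (9/(-88))*(-24) = (9*(-1/88))*(-24) = -9/88*(-24) = 27/11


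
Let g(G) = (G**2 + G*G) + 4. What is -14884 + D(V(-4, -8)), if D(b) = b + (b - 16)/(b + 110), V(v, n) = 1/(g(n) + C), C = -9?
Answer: -3538837586/237759 ≈ -14884.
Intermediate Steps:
g(G) = 4 + 2*G**2 (g(G) = (G**2 + G**2) + 4 = 2*G**2 + 4 = 4 + 2*G**2)
V(v, n) = 1/(-5 + 2*n**2) (V(v, n) = 1/((4 + 2*n**2) - 9) = 1/(-5 + 2*n**2))
D(b) = b + (-16 + b)/(110 + b)
-14884 + D(V(-4, -8)) = -14884 + (-16 + (1/(-5 + 2*(-8)**2))**2 + 111/(-5 + 2*(-8)**2))/(110 + 1/(-5 + 2*(-8)**2)) = -14884 + (-16 + (1/(-5 + 2*64))**2 + 111/(-5 + 2*64))/(110 + 1/(-5 + 2*64)) = -14884 + (-16 + (1/(-5 + 128))**2 + 111/(-5 + 128))/(110 + 1/(-5 + 128)) = -14884 + (-16 + (1/123)**2 + 111/123)/(110 + 1/123) = -14884 + (-16 + (1/123)**2 + 111*(1/123))/(110 + 1/123) = -14884 + (-16 + 1/15129 + 37/41)/(13531/123) = -14884 + (123/13531)*(-228410/15129) = -14884 - 32630/237759 = -3538837586/237759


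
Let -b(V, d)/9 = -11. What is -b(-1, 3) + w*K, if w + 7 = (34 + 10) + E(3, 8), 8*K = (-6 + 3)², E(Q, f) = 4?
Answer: -423/8 ≈ -52.875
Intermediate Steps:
b(V, d) = 99 (b(V, d) = -9*(-11) = 99)
K = 9/8 (K = (-6 + 3)²/8 = (⅛)*(-3)² = (⅛)*9 = 9/8 ≈ 1.1250)
w = 41 (w = -7 + ((34 + 10) + 4) = -7 + (44 + 4) = -7 + 48 = 41)
-b(-1, 3) + w*K = -1*99 + 41*(9/8) = -99 + 369/8 = -423/8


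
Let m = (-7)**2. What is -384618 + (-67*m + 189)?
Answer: -387712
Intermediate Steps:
m = 49
-384618 + (-67*m + 189) = -384618 + (-67*49 + 189) = -384618 + (-3283 + 189) = -384618 - 3094 = -387712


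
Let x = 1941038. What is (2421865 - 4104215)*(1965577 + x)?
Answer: -6572293745250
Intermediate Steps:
(2421865 - 4104215)*(1965577 + x) = (2421865 - 4104215)*(1965577 + 1941038) = -1682350*3906615 = -6572293745250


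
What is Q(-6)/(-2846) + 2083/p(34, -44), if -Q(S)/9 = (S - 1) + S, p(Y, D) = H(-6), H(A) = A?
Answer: -1482230/4269 ≈ -347.21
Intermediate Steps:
p(Y, D) = -6
Q(S) = 9 - 18*S (Q(S) = -9*((S - 1) + S) = -9*((-1 + S) + S) = -9*(-1 + 2*S) = 9 - 18*S)
Q(-6)/(-2846) + 2083/p(34, -44) = (9 - 18*(-6))/(-2846) + 2083/(-6) = (9 + 108)*(-1/2846) + 2083*(-⅙) = 117*(-1/2846) - 2083/6 = -117/2846 - 2083/6 = -1482230/4269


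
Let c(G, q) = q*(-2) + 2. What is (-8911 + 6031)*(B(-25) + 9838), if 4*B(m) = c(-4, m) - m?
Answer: -28388880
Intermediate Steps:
c(G, q) = 2 - 2*q (c(G, q) = -2*q + 2 = 2 - 2*q)
B(m) = ½ - 3*m/4 (B(m) = ((2 - 2*m) - m)/4 = (2 - 3*m)/4 = ½ - 3*m/4)
(-8911 + 6031)*(B(-25) + 9838) = (-8911 + 6031)*((½ - ¾*(-25)) + 9838) = -2880*((½ + 75/4) + 9838) = -2880*(77/4 + 9838) = -2880*39429/4 = -28388880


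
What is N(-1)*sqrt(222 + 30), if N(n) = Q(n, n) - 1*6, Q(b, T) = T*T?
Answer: -30*sqrt(7) ≈ -79.373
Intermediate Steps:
Q(b, T) = T**2
N(n) = -6 + n**2 (N(n) = n**2 - 1*6 = n**2 - 6 = -6 + n**2)
N(-1)*sqrt(222 + 30) = (-6 + (-1)**2)*sqrt(222 + 30) = (-6 + 1)*sqrt(252) = -30*sqrt(7)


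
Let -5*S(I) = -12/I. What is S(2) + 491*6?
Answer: 14736/5 ≈ 2947.2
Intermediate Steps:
S(I) = 12/(5*I) (S(I) = -(-12)/(5*I) = 12/(5*I))
S(2) + 491*6 = (12/5)/2 + 491*6 = (12/5)*(½) + 2946 = 6/5 + 2946 = 14736/5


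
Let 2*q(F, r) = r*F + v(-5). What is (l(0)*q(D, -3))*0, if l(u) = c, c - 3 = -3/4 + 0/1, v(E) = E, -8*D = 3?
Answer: 0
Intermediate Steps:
D = -3/8 (D = -1/8*3 = -3/8 ≈ -0.37500)
c = 9/4 (c = 3 + (-3/4 + 0/1) = 3 + (-3*1/4 + 0*1) = 3 + (-3/4 + 0) = 3 - 3/4 = 9/4 ≈ 2.2500)
l(u) = 9/4
q(F, r) = -5/2 + F*r/2 (q(F, r) = (r*F - 5)/2 = (F*r - 5)/2 = (-5 + F*r)/2 = -5/2 + F*r/2)
(l(0)*q(D, -3))*0 = (9*(-5/2 + (1/2)*(-3/8)*(-3))/4)*0 = (9*(-5/2 + 9/16)/4)*0 = ((9/4)*(-31/16))*0 = -279/64*0 = 0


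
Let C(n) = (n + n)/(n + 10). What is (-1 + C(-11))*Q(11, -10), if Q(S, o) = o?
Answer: -210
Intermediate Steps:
C(n) = 2*n/(10 + n) (C(n) = (2*n)/(10 + n) = 2*n/(10 + n))
(-1 + C(-11))*Q(11, -10) = (-1 + 2*(-11)/(10 - 11))*(-10) = (-1 + 2*(-11)/(-1))*(-10) = (-1 + 2*(-11)*(-1))*(-10) = (-1 + 22)*(-10) = 21*(-10) = -210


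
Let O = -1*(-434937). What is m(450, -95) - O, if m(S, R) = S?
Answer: -434487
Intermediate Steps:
O = 434937
m(450, -95) - O = 450 - 1*434937 = 450 - 434937 = -434487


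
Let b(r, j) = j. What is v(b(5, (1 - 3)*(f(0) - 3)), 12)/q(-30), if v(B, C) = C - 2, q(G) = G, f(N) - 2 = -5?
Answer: -⅓ ≈ -0.33333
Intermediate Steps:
f(N) = -3 (f(N) = 2 - 5 = -3)
v(B, C) = -2 + C
v(b(5, (1 - 3)*(f(0) - 3)), 12)/q(-30) = (-2 + 12)/(-30) = 10*(-1/30) = -⅓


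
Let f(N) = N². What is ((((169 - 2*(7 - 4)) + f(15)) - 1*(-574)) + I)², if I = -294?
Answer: 446224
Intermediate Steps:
((((169 - 2*(7 - 4)) + f(15)) - 1*(-574)) + I)² = ((((169 - 2*(7 - 4)) + 15²) - 1*(-574)) - 294)² = ((((169 - 2*3) + 225) + 574) - 294)² = ((((169 - 6) + 225) + 574) - 294)² = (((163 + 225) + 574) - 294)² = ((388 + 574) - 294)² = (962 - 294)² = 668² = 446224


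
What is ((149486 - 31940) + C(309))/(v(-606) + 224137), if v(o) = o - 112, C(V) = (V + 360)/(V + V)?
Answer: 24214699/46024314 ≈ 0.52613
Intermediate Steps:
C(V) = (360 + V)/(2*V) (C(V) = (360 + V)/((2*V)) = (360 + V)*(1/(2*V)) = (360 + V)/(2*V))
v(o) = -112 + o
((149486 - 31940) + C(309))/(v(-606) + 224137) = ((149486 - 31940) + (1/2)*(360 + 309)/309)/((-112 - 606) + 224137) = (117546 + (1/2)*(1/309)*669)/(-718 + 224137) = (117546 + 223/206)/223419 = (24214699/206)*(1/223419) = 24214699/46024314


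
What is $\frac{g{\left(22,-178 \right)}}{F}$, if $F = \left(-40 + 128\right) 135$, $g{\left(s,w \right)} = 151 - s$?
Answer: $\frac{43}{3960} \approx 0.010859$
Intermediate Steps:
$F = 11880$ ($F = 88 \cdot 135 = 11880$)
$\frac{g{\left(22,-178 \right)}}{F} = \frac{151 - 22}{11880} = \left(151 - 22\right) \frac{1}{11880} = 129 \cdot \frac{1}{11880} = \frac{43}{3960}$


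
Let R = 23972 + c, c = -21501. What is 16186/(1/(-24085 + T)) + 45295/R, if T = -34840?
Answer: -2356741038255/2471 ≈ -9.5376e+8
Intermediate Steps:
R = 2471 (R = 23972 - 21501 = 2471)
16186/(1/(-24085 + T)) + 45295/R = 16186/(1/(-24085 - 34840)) + 45295/2471 = 16186/(1/(-58925)) + 45295*(1/2471) = 16186/(-1/58925) + 45295/2471 = 16186*(-58925) + 45295/2471 = -953760050 + 45295/2471 = -2356741038255/2471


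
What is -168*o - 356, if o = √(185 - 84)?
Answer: -356 - 168*√101 ≈ -2044.4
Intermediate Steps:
o = √101 ≈ 10.050
-168*o - 356 = -168*√101 - 356 = -356 - 168*√101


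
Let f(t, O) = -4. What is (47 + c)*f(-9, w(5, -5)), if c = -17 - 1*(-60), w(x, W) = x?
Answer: -360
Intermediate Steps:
c = 43 (c = -17 + 60 = 43)
(47 + c)*f(-9, w(5, -5)) = (47 + 43)*(-4) = 90*(-4) = -360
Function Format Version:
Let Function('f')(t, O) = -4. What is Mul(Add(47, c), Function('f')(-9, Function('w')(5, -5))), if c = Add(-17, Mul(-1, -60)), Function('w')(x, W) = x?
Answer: -360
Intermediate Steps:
c = 43 (c = Add(-17, 60) = 43)
Mul(Add(47, c), Function('f')(-9, Function('w')(5, -5))) = Mul(Add(47, 43), -4) = Mul(90, -4) = -360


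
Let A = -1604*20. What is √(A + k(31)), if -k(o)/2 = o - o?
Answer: 4*I*√2005 ≈ 179.11*I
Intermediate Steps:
k(o) = 0 (k(o) = -2*(o - o) = -2*0 = 0)
A = -32080
√(A + k(31)) = √(-32080 + 0) = √(-32080) = 4*I*√2005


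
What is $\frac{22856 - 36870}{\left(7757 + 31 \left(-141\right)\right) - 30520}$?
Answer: $\frac{7007}{13567} \approx 0.51647$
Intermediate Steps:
$\frac{22856 - 36870}{\left(7757 + 31 \left(-141\right)\right) - 30520} = - \frac{14014}{\left(7757 - 4371\right) - 30520} = - \frac{14014}{3386 - 30520} = - \frac{14014}{-27134} = \left(-14014\right) \left(- \frac{1}{27134}\right) = \frac{7007}{13567}$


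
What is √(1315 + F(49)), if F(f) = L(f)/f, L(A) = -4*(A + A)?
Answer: √1307 ≈ 36.152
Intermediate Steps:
L(A) = -8*A
F(f) = -8 (F(f) = (-8*f)/f = -8)
√(1315 + F(49)) = √(1315 - 8) = √1307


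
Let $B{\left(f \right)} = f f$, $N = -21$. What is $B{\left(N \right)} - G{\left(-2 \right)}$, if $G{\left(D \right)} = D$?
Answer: $443$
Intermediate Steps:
$B{\left(f \right)} = f^{2}$
$B{\left(N \right)} - G{\left(-2 \right)} = \left(-21\right)^{2} - -2 = 441 + 2 = 443$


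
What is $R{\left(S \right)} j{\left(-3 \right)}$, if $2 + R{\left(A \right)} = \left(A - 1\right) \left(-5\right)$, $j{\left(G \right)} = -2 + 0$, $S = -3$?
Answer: $-36$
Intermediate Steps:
$j{\left(G \right)} = -2$
$R{\left(A \right)} = 3 - 5 A$ ($R{\left(A \right)} = -2 + \left(A - 1\right) \left(-5\right) = -2 + \left(-1 + A\right) \left(-5\right) = -2 - \left(-5 + 5 A\right) = 3 - 5 A$)
$R{\left(S \right)} j{\left(-3 \right)} = \left(3 - -15\right) \left(-2\right) = \left(3 + 15\right) \left(-2\right) = 18 \left(-2\right) = -36$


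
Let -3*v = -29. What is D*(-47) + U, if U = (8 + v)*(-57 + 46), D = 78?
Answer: -11581/3 ≈ -3860.3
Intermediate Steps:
v = 29/3 (v = -⅓*(-29) = 29/3 ≈ 9.6667)
U = -583/3 (U = (8 + 29/3)*(-57 + 46) = (53/3)*(-11) = -583/3 ≈ -194.33)
D*(-47) + U = 78*(-47) - 583/3 = -3666 - 583/3 = -11581/3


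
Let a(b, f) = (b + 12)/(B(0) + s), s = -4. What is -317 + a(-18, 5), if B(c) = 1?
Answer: -315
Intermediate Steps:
a(b, f) = -4 - b/3 (a(b, f) = (b + 12)/(1 - 4) = (12 + b)/(-3) = (12 + b)*(-1/3) = -4 - b/3)
-317 + a(-18, 5) = -317 + (-4 - 1/3*(-18)) = -317 + (-4 + 6) = -317 + 2 = -315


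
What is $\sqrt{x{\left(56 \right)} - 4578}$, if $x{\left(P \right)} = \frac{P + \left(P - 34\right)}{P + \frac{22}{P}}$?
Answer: $\frac{3 i \sqrt{1267845418}}{1579} \approx 67.651 i$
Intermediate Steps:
$x{\left(P \right)} = \frac{-34 + 2 P}{P + \frac{22}{P}}$ ($x{\left(P \right)} = \frac{P + \left(-34 + P\right)}{P + \frac{22}{P}} = \frac{-34 + 2 P}{P + \frac{22}{P}}$)
$\sqrt{x{\left(56 \right)} - 4578} = \sqrt{2 \cdot 56 \frac{1}{22 + 56^{2}} \left(-17 + 56\right) - 4578} = \sqrt{2 \cdot 56 \frac{1}{22 + 3136} \cdot 39 - 4578} = \sqrt{2 \cdot 56 \cdot \frac{1}{3158} \cdot 39 - 4578} = \sqrt{\frac{2184}{1579} - 4578} = \sqrt{- \frac{7226478}{1579}} = \frac{3 i \sqrt{1267845418}}{1579}$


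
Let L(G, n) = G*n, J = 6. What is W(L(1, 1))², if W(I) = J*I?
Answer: 36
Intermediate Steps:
W(I) = 6*I
W(L(1, 1))² = (6*(1*1))² = (6*1)² = 6² = 36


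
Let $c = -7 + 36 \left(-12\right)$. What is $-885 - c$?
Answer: $-446$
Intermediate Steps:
$c = -439$ ($c = -7 - 432 = -439$)
$-885 - c = -885 - -439 = -885 + 439 = -446$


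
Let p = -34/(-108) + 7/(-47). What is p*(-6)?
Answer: -421/423 ≈ -0.99527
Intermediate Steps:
p = 421/2538 (p = -34*(-1/108) + 7*(-1/47) = 17/54 - 7/47 = 421/2538 ≈ 0.16588)
p*(-6) = (421/2538)*(-6) = -421/423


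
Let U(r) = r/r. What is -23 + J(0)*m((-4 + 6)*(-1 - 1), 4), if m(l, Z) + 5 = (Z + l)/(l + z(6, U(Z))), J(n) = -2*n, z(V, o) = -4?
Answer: -23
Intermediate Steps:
U(r) = 1
m(l, Z) = -5 + (Z + l)/(-4 + l) (m(l, Z) = -5 + (Z + l)/(l - 4) = -5 + (Z + l)/(-4 + l))
-23 + J(0)*m((-4 + 6)*(-1 - 1), 4) = -23 + (-2*0)*((20 + 4 - 4*(-4 + 6)*(-1 - 1))/(-4 + (-4 + 6)*(-1 - 1))) = -23 + 0*((20 + 4 - 8*(-2))/(-4 + 2*(-2))) = -23 + 0*((20 + 4 - 4*(-4))/(-4 - 4)) = -23 + 0*((20 + 4 + 16)/(-8)) = -23 + 0*(-⅛*40) = -23 + 0*(-5) = -23 + 0 = -23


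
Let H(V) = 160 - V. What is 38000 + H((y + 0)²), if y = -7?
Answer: 38111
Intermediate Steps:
38000 + H((y + 0)²) = 38000 + (160 - (-7 + 0)²) = 38000 + (160 - 1*(-7)²) = 38000 + (160 - 1*49) = 38000 + (160 - 49) = 38000 + 111 = 38111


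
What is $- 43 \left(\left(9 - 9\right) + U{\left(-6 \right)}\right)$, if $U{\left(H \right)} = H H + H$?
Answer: $-1290$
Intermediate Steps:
$U{\left(H \right)} = H + H^{2}$ ($U{\left(H \right)} = H^{2} + H = H + H^{2}$)
$- 43 \left(\left(9 - 9\right) + U{\left(-6 \right)}\right) = - 43 \left(\left(9 - 9\right) - 6 \left(1 - 6\right)\right) = - 43 \left(\left(9 - 9\right) - -30\right) = - 43 \left(0 + 30\right) = \left(-43\right) 30 = -1290$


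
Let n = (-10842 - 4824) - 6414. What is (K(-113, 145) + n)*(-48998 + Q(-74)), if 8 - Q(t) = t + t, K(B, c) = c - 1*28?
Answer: 1072716846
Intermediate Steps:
K(B, c) = -28 + c (K(B, c) = c - 28 = -28 + c)
n = -22080 (n = -15666 - 6414 = -22080)
Q(t) = 8 - 2*t (Q(t) = 8 - (t + t) = 8 - 2*t)
(K(-113, 145) + n)*(-48998 + Q(-74)) = ((-28 + 145) - 22080)*(-48998 + (8 - 2*(-74))) = (117 - 22080)*(-48998 + (8 + 148)) = -21963*(-48998 + 156) = -21963*(-48842) = 1072716846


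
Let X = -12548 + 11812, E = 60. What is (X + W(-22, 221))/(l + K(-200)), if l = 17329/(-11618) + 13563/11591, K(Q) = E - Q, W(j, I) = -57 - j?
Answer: -34608709166/11656472125 ≈ -2.9691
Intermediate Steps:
X = -736
K(Q) = 60 - Q
l = -43285505/134664238 (l = 17329*(-1/11618) + 13563*(1/11591) = -17329/11618 + 13563/11591 = -43285505/134664238 ≈ -0.32143)
(X + W(-22, 221))/(l + K(-200)) = (-736 + (-57 - 1*(-22)))/(-43285505/134664238 + (60 - 1*(-200))) = (-736 + (-57 + 22))/(-43285505/134664238 + (60 + 200)) = (-736 - 35)/(-43285505/134664238 + 260) = -771/34969416375/134664238 = -771*134664238/34969416375 = -34608709166/11656472125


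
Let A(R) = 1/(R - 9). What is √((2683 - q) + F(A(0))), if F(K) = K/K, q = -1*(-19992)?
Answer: 2*I*√4327 ≈ 131.56*I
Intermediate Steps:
q = 19992
A(R) = 1/(-9 + R)
F(K) = 1
√((2683 - q) + F(A(0))) = √((2683 - 1*19992) + 1) = √((2683 - 19992) + 1) = √(-17309 + 1) = √(-17308) = 2*I*√4327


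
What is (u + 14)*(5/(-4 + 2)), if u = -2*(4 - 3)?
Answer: -30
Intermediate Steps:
u = -2 (u = -2*1 = -2)
(u + 14)*(5/(-4 + 2)) = (-2 + 14)*(5/(-4 + 2)) = 12*(5/(-2)) = 12*(5*(-½)) = 12*(-5/2) = -30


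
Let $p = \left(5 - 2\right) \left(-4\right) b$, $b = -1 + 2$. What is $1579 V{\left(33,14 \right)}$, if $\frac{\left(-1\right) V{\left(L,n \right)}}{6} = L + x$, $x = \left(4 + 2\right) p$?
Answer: $369486$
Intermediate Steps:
$b = 1$
$p = -12$ ($p = \left(5 - 2\right) \left(-4\right) 1 = 3 \left(-4\right) 1 = \left(-12\right) 1 = -12$)
$x = -72$ ($x = \left(4 + 2\right) \left(-12\right) = 6 \left(-12\right) = -72$)
$V{\left(L,n \right)} = 432 - 6 L$ ($V{\left(L,n \right)} = - 6 \left(L - 72\right) = - 6 \left(-72 + L\right) = 432 - 6 L$)
$1579 V{\left(33,14 \right)} = 1579 \left(432 - 198\right) = 1579 \cdot 234 = 369486$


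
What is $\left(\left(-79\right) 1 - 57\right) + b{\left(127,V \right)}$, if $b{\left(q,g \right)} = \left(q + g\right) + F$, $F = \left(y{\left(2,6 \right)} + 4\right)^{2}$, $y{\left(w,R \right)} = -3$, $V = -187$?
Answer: $-195$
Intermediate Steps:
$F = 1$ ($F = \left(-3 + 4\right)^{2} = 1^{2} = 1$)
$b{\left(q,g \right)} = 1 + g + q$ ($b{\left(q,g \right)} = \left(q + g\right) + 1 = \left(g + q\right) + 1 = 1 + g + q$)
$\left(\left(-79\right) 1 - 57\right) + b{\left(127,V \right)} = \left(\left(-79\right) 1 - 57\right) + \left(1 - 187 + 127\right) = \left(-79 - 57\right) - 59 = -136 - 59 = -195$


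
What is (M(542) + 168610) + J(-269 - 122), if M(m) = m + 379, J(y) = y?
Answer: 169140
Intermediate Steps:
M(m) = 379 + m
(M(542) + 168610) + J(-269 - 122) = ((379 + 542) + 168610) + (-269 - 122) = (921 + 168610) - 391 = 169531 - 391 = 169140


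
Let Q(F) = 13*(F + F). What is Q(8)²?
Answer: 43264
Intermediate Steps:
Q(F) = 26*F (Q(F) = 13*(2*F) = 26*F)
Q(8)² = (26*8)² = 208² = 43264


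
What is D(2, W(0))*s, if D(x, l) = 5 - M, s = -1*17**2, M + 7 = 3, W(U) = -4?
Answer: -2601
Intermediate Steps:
M = -4 (M = -7 + 3 = -4)
s = -289 (s = -1*289 = -289)
D(x, l) = 9 (D(x, l) = 5 - 1*(-4) = 5 + 4 = 9)
D(2, W(0))*s = 9*(-289) = -2601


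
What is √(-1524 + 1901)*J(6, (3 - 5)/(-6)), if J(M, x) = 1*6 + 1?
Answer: 7*√377 ≈ 135.92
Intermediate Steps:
J(M, x) = 7 (J(M, x) = 6 + 1 = 7)
√(-1524 + 1901)*J(6, (3 - 5)/(-6)) = √(-1524 + 1901)*7 = √377*7 = 7*√377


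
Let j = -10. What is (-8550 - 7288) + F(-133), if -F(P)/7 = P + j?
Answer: -14837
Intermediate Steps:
F(P) = 70 - 7*P (F(P) = -7*(P - 10) = -7*(-10 + P) = 70 - 7*P)
(-8550 - 7288) + F(-133) = (-8550 - 7288) + (70 - 7*(-133)) = -15838 + (70 + 931) = -15838 + 1001 = -14837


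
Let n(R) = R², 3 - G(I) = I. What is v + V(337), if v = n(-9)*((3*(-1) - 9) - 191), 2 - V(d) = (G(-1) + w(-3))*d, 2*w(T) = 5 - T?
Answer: -19137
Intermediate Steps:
G(I) = 3 - I
w(T) = 5/2 - T/2 (w(T) = (5 - T)/2 = 5/2 - T/2)
V(d) = 2 - 8*d (V(d) = 2 - ((3 - 1*(-1)) + (5/2 - ½*(-3)))*d = 2 - ((3 + 1) + (5/2 + 3/2))*d = 2 - (4 + 4)*d = 2 - 8*d)
v = -16443 (v = (-9)²*((3*(-1) - 9) - 191) = 81*((-3 - 9) - 191) = 81*(-12 - 191) = 81*(-203) = -16443)
v + V(337) = -16443 + (2 - 8*337) = -16443 + (2 - 2696) = -16443 - 2694 = -19137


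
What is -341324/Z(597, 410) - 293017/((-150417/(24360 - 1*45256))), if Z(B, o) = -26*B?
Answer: -15831342099166/389128779 ≈ -40684.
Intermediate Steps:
-341324/Z(597, 410) - 293017/((-150417/(24360 - 1*45256))) = -341324/((-26*597)) - 293017/((-150417/(24360 - 1*45256))) = -341324/(-15522) - 293017/((-150417/(24360 - 45256))) = -341324*(-1/15522) - 293017/((-150417/(-20896))) = 170662/7761 - 293017/((-150417*(-1/20896))) = 170662/7761 - 293017/150417/20896 = 170662/7761 - 293017*20896/150417 = 170662/7761 - 6122883232/150417 = -15831342099166/389128779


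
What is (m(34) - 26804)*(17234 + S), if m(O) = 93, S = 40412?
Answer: -1539782306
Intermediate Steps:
(m(34) - 26804)*(17234 + S) = (93 - 26804)*(17234 + 40412) = -26711*57646 = -1539782306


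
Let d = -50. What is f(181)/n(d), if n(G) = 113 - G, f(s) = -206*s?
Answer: -37286/163 ≈ -228.75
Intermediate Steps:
f(181)/n(d) = (-206*181)/(113 - 1*(-50)) = -37286/(113 + 50) = -37286/163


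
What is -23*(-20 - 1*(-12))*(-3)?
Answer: -552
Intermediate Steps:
-23*(-20 - 1*(-12))*(-3) = -23*(-20 + 12)*(-3) = -23*(-8)*(-3) = 184*(-3) = -552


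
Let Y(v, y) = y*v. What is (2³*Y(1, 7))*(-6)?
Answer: -336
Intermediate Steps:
Y(v, y) = v*y
(2³*Y(1, 7))*(-6) = (2³*(1*7))*(-6) = (8*7)*(-6) = 56*(-6) = -336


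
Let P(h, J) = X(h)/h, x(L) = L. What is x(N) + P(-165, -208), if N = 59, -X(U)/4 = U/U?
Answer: 9739/165 ≈ 59.024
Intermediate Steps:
X(U) = -4 (X(U) = -4*U/U = -4*1 = -4)
P(h, J) = -4/h
x(N) + P(-165, -208) = 59 - 4/(-165) = 59 - 4*(-1/165) = 59 + 4/165 = 9739/165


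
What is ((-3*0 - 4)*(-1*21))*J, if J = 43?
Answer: 3612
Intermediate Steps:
((-3*0 - 4)*(-1*21))*J = ((-3*0 - 4)*(-1*21))*43 = ((0 - 4)*(-21))*43 = -4*(-21)*43 = 84*43 = 3612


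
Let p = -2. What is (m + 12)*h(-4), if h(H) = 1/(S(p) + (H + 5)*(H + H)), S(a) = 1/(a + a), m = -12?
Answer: 0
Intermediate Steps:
S(a) = 1/(2*a)
h(H) = 1/(-¼ + 2*H*(5 + H)) (h(H) = 1/((½)/(-2) + (H + 5)*(H + H)) = 1/((½)*(-½) + (5 + H)*(2*H)) = 1/(-¼ + 2*H*(5 + H)))
(m + 12)*h(-4) = (-12 + 12)*(4/(-1 + 8*(-4)² + 40*(-4))) = 0*(4/(-1 + 8*16 - 160)) = 0*(4/(-1 + 128 - 160)) = 0*(4/(-33)) = 0*(4*(-1/33)) = 0*(-4/33) = 0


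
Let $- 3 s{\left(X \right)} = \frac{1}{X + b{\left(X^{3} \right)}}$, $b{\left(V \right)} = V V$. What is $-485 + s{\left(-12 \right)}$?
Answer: $- \frac{4344589261}{8957916} \approx -485.0$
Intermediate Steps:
$b{\left(V \right)} = V^{2}$
$s{\left(X \right)} = - \frac{1}{3 \left(X + X^{6}\right)}$ ($s{\left(X \right)} = - \frac{1}{3 \left(X + \left(X^{3}\right)^{2}\right)} = - \frac{1}{3 \left(X + X^{6}\right)}$)
$-485 + s{\left(-12 \right)} = -485 - \frac{1}{3 \left(-12\right) \left(1 + \left(-12\right)^{5}\right)} = -485 - - \frac{1}{36 \left(1 - 248832\right)} = -485 - - \frac{1}{36 \left(-248831\right)} = -485 - \left(- \frac{1}{36}\right) \left(- \frac{1}{248831}\right) = -485 - \frac{1}{8957916} = - \frac{4344589261}{8957916}$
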